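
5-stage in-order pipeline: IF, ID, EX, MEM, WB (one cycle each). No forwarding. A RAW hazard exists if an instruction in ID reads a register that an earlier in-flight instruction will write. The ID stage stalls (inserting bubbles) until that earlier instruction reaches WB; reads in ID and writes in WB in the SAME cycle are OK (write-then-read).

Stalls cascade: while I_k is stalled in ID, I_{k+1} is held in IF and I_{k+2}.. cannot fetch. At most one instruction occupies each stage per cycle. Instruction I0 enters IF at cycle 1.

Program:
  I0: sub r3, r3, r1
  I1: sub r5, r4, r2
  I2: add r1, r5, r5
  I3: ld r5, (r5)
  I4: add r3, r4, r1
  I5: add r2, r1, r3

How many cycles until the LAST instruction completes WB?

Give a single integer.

I0 sub r3 <- r3,r1: IF@1 ID@2 stall=0 (-) EX@3 MEM@4 WB@5
I1 sub r5 <- r4,r2: IF@2 ID@3 stall=0 (-) EX@4 MEM@5 WB@6
I2 add r1 <- r5,r5: IF@3 ID@4 stall=2 (RAW on I1.r5 (WB@6)) EX@7 MEM@8 WB@9
I3 ld r5 <- r5: IF@4 ID@7 stall=0 (-) EX@8 MEM@9 WB@10
I4 add r3 <- r4,r1: IF@7 ID@8 stall=1 (RAW on I2.r1 (WB@9)) EX@10 MEM@11 WB@12
I5 add r2 <- r1,r3: IF@8 ID@10 stall=2 (RAW on I4.r3 (WB@12)) EX@13 MEM@14 WB@15

Answer: 15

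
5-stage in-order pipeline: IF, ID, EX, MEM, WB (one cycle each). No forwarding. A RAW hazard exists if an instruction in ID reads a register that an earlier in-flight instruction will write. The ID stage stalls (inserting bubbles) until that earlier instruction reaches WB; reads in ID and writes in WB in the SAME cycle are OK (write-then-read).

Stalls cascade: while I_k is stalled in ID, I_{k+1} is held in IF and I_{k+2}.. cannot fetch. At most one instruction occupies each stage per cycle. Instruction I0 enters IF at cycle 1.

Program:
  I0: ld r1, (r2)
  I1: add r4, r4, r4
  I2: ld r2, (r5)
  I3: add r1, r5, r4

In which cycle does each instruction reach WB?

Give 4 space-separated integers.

Answer: 5 6 7 9

Derivation:
I0 ld r1 <- r2: IF@1 ID@2 stall=0 (-) EX@3 MEM@4 WB@5
I1 add r4 <- r4,r4: IF@2 ID@3 stall=0 (-) EX@4 MEM@5 WB@6
I2 ld r2 <- r5: IF@3 ID@4 stall=0 (-) EX@5 MEM@6 WB@7
I3 add r1 <- r5,r4: IF@4 ID@5 stall=1 (RAW on I1.r4 (WB@6)) EX@7 MEM@8 WB@9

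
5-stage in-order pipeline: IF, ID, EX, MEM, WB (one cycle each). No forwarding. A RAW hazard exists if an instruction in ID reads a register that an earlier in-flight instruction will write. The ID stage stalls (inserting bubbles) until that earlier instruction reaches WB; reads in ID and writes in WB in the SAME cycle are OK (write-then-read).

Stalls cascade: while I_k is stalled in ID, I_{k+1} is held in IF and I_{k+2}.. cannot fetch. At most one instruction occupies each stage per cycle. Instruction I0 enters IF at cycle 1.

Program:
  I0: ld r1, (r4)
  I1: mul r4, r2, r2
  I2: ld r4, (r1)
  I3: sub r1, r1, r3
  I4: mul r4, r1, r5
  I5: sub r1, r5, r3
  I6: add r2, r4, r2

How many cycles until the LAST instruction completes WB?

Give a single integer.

Answer: 15

Derivation:
I0 ld r1 <- r4: IF@1 ID@2 stall=0 (-) EX@3 MEM@4 WB@5
I1 mul r4 <- r2,r2: IF@2 ID@3 stall=0 (-) EX@4 MEM@5 WB@6
I2 ld r4 <- r1: IF@3 ID@4 stall=1 (RAW on I0.r1 (WB@5)) EX@6 MEM@7 WB@8
I3 sub r1 <- r1,r3: IF@4 ID@6 stall=0 (-) EX@7 MEM@8 WB@9
I4 mul r4 <- r1,r5: IF@6 ID@7 stall=2 (RAW on I3.r1 (WB@9)) EX@10 MEM@11 WB@12
I5 sub r1 <- r5,r3: IF@7 ID@10 stall=0 (-) EX@11 MEM@12 WB@13
I6 add r2 <- r4,r2: IF@10 ID@11 stall=1 (RAW on I4.r4 (WB@12)) EX@13 MEM@14 WB@15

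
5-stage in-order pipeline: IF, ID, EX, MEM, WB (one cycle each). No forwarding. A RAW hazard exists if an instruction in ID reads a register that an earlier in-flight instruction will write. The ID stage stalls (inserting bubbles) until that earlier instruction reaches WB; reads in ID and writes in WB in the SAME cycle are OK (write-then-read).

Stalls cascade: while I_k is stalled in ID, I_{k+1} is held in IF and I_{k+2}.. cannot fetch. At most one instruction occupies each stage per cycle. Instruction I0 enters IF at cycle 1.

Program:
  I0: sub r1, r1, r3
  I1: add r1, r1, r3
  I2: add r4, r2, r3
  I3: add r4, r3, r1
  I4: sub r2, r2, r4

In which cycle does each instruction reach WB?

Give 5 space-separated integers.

I0 sub r1 <- r1,r3: IF@1 ID@2 stall=0 (-) EX@3 MEM@4 WB@5
I1 add r1 <- r1,r3: IF@2 ID@3 stall=2 (RAW on I0.r1 (WB@5)) EX@6 MEM@7 WB@8
I2 add r4 <- r2,r3: IF@3 ID@6 stall=0 (-) EX@7 MEM@8 WB@9
I3 add r4 <- r3,r1: IF@6 ID@7 stall=1 (RAW on I1.r1 (WB@8)) EX@9 MEM@10 WB@11
I4 sub r2 <- r2,r4: IF@7 ID@9 stall=2 (RAW on I3.r4 (WB@11)) EX@12 MEM@13 WB@14

Answer: 5 8 9 11 14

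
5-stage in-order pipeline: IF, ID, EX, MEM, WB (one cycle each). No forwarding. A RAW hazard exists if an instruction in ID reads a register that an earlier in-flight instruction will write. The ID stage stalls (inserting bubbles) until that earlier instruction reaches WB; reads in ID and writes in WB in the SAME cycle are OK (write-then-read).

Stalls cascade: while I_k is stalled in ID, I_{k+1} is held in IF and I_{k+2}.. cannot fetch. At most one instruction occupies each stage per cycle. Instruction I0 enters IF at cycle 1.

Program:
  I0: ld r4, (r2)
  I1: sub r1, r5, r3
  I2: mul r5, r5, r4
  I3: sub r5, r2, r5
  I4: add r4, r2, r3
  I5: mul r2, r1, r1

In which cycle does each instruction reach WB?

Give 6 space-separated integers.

Answer: 5 6 8 11 12 13

Derivation:
I0 ld r4 <- r2: IF@1 ID@2 stall=0 (-) EX@3 MEM@4 WB@5
I1 sub r1 <- r5,r3: IF@2 ID@3 stall=0 (-) EX@4 MEM@5 WB@6
I2 mul r5 <- r5,r4: IF@3 ID@4 stall=1 (RAW on I0.r4 (WB@5)) EX@6 MEM@7 WB@8
I3 sub r5 <- r2,r5: IF@4 ID@6 stall=2 (RAW on I2.r5 (WB@8)) EX@9 MEM@10 WB@11
I4 add r4 <- r2,r3: IF@6 ID@9 stall=0 (-) EX@10 MEM@11 WB@12
I5 mul r2 <- r1,r1: IF@9 ID@10 stall=0 (-) EX@11 MEM@12 WB@13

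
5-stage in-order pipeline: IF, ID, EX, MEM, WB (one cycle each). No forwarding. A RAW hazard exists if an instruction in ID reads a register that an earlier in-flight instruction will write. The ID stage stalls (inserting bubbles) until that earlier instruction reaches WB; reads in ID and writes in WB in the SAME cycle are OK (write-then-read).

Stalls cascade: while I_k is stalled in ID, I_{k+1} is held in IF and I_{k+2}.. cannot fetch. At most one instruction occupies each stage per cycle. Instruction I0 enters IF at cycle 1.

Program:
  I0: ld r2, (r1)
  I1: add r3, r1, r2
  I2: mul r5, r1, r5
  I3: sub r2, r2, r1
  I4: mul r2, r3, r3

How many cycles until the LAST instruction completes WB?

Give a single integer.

I0 ld r2 <- r1: IF@1 ID@2 stall=0 (-) EX@3 MEM@4 WB@5
I1 add r3 <- r1,r2: IF@2 ID@3 stall=2 (RAW on I0.r2 (WB@5)) EX@6 MEM@7 WB@8
I2 mul r5 <- r1,r5: IF@3 ID@6 stall=0 (-) EX@7 MEM@8 WB@9
I3 sub r2 <- r2,r1: IF@6 ID@7 stall=0 (-) EX@8 MEM@9 WB@10
I4 mul r2 <- r3,r3: IF@7 ID@8 stall=0 (-) EX@9 MEM@10 WB@11

Answer: 11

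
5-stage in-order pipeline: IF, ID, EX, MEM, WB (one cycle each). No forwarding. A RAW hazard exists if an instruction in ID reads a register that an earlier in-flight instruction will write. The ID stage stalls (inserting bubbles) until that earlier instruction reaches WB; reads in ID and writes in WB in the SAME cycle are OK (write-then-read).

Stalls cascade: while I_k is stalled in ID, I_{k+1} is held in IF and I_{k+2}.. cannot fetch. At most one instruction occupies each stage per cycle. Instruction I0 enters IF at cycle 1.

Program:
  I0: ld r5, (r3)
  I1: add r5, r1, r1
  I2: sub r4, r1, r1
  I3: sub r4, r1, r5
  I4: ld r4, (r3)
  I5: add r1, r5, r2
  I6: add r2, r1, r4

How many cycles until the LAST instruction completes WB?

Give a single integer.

Answer: 14

Derivation:
I0 ld r5 <- r3: IF@1 ID@2 stall=0 (-) EX@3 MEM@4 WB@5
I1 add r5 <- r1,r1: IF@2 ID@3 stall=0 (-) EX@4 MEM@5 WB@6
I2 sub r4 <- r1,r1: IF@3 ID@4 stall=0 (-) EX@5 MEM@6 WB@7
I3 sub r4 <- r1,r5: IF@4 ID@5 stall=1 (RAW on I1.r5 (WB@6)) EX@7 MEM@8 WB@9
I4 ld r4 <- r3: IF@5 ID@7 stall=0 (-) EX@8 MEM@9 WB@10
I5 add r1 <- r5,r2: IF@7 ID@8 stall=0 (-) EX@9 MEM@10 WB@11
I6 add r2 <- r1,r4: IF@8 ID@9 stall=2 (RAW on I5.r1 (WB@11)) EX@12 MEM@13 WB@14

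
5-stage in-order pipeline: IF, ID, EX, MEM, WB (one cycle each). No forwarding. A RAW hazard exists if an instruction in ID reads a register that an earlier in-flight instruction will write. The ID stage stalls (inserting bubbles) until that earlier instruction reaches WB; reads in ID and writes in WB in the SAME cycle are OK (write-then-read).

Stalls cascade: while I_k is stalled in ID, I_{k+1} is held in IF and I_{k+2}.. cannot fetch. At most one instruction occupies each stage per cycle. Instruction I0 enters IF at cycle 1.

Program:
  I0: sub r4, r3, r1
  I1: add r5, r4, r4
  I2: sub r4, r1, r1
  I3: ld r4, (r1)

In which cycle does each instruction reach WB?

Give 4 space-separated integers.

I0 sub r4 <- r3,r1: IF@1 ID@2 stall=0 (-) EX@3 MEM@4 WB@5
I1 add r5 <- r4,r4: IF@2 ID@3 stall=2 (RAW on I0.r4 (WB@5)) EX@6 MEM@7 WB@8
I2 sub r4 <- r1,r1: IF@3 ID@6 stall=0 (-) EX@7 MEM@8 WB@9
I3 ld r4 <- r1: IF@6 ID@7 stall=0 (-) EX@8 MEM@9 WB@10

Answer: 5 8 9 10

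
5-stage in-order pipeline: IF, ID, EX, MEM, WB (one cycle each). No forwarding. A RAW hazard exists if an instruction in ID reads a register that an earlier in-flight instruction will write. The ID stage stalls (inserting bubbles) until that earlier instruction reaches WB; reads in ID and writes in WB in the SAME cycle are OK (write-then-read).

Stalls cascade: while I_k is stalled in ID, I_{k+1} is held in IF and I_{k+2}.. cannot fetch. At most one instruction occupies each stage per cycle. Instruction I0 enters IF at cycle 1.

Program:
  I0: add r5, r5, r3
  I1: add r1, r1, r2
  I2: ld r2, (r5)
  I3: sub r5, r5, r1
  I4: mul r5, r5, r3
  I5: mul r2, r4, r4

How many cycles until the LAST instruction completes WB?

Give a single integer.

Answer: 13

Derivation:
I0 add r5 <- r5,r3: IF@1 ID@2 stall=0 (-) EX@3 MEM@4 WB@5
I1 add r1 <- r1,r2: IF@2 ID@3 stall=0 (-) EX@4 MEM@5 WB@6
I2 ld r2 <- r5: IF@3 ID@4 stall=1 (RAW on I0.r5 (WB@5)) EX@6 MEM@7 WB@8
I3 sub r5 <- r5,r1: IF@4 ID@6 stall=0 (-) EX@7 MEM@8 WB@9
I4 mul r5 <- r5,r3: IF@6 ID@7 stall=2 (RAW on I3.r5 (WB@9)) EX@10 MEM@11 WB@12
I5 mul r2 <- r4,r4: IF@7 ID@10 stall=0 (-) EX@11 MEM@12 WB@13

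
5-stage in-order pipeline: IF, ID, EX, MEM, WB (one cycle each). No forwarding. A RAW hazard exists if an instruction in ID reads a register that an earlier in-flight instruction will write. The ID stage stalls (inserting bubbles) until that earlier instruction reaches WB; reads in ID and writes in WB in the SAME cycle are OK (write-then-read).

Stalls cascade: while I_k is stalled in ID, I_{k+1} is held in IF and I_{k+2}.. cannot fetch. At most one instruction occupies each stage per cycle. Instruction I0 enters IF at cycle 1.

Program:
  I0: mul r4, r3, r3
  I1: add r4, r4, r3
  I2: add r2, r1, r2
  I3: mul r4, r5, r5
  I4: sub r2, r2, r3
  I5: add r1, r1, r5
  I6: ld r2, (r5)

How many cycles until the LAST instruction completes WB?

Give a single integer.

Answer: 14

Derivation:
I0 mul r4 <- r3,r3: IF@1 ID@2 stall=0 (-) EX@3 MEM@4 WB@5
I1 add r4 <- r4,r3: IF@2 ID@3 stall=2 (RAW on I0.r4 (WB@5)) EX@6 MEM@7 WB@8
I2 add r2 <- r1,r2: IF@3 ID@6 stall=0 (-) EX@7 MEM@8 WB@9
I3 mul r4 <- r5,r5: IF@6 ID@7 stall=0 (-) EX@8 MEM@9 WB@10
I4 sub r2 <- r2,r3: IF@7 ID@8 stall=1 (RAW on I2.r2 (WB@9)) EX@10 MEM@11 WB@12
I5 add r1 <- r1,r5: IF@8 ID@10 stall=0 (-) EX@11 MEM@12 WB@13
I6 ld r2 <- r5: IF@10 ID@11 stall=0 (-) EX@12 MEM@13 WB@14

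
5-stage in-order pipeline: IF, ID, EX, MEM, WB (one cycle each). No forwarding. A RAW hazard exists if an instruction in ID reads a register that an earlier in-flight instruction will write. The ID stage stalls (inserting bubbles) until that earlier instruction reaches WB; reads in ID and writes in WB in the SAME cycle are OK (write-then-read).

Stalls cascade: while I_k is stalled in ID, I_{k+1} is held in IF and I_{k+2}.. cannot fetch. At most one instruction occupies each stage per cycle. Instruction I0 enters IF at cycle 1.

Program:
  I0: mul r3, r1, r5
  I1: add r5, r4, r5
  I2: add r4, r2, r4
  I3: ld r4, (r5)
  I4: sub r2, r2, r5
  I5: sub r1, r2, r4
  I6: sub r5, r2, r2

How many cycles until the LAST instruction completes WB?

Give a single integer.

I0 mul r3 <- r1,r5: IF@1 ID@2 stall=0 (-) EX@3 MEM@4 WB@5
I1 add r5 <- r4,r5: IF@2 ID@3 stall=0 (-) EX@4 MEM@5 WB@6
I2 add r4 <- r2,r4: IF@3 ID@4 stall=0 (-) EX@5 MEM@6 WB@7
I3 ld r4 <- r5: IF@4 ID@5 stall=1 (RAW on I1.r5 (WB@6)) EX@7 MEM@8 WB@9
I4 sub r2 <- r2,r5: IF@5 ID@7 stall=0 (-) EX@8 MEM@9 WB@10
I5 sub r1 <- r2,r4: IF@7 ID@8 stall=2 (RAW on I4.r2 (WB@10)) EX@11 MEM@12 WB@13
I6 sub r5 <- r2,r2: IF@8 ID@11 stall=0 (-) EX@12 MEM@13 WB@14

Answer: 14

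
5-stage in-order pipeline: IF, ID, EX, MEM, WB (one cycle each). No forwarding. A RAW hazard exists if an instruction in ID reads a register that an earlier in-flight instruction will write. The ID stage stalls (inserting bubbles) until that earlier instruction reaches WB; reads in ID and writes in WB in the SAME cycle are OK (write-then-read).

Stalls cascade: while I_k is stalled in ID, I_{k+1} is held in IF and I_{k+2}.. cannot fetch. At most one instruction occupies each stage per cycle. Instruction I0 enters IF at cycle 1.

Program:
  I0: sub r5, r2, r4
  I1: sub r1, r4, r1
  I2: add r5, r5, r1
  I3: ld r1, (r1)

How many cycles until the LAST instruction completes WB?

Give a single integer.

Answer: 10

Derivation:
I0 sub r5 <- r2,r4: IF@1 ID@2 stall=0 (-) EX@3 MEM@4 WB@5
I1 sub r1 <- r4,r1: IF@2 ID@3 stall=0 (-) EX@4 MEM@5 WB@6
I2 add r5 <- r5,r1: IF@3 ID@4 stall=2 (RAW on I1.r1 (WB@6)) EX@7 MEM@8 WB@9
I3 ld r1 <- r1: IF@4 ID@7 stall=0 (-) EX@8 MEM@9 WB@10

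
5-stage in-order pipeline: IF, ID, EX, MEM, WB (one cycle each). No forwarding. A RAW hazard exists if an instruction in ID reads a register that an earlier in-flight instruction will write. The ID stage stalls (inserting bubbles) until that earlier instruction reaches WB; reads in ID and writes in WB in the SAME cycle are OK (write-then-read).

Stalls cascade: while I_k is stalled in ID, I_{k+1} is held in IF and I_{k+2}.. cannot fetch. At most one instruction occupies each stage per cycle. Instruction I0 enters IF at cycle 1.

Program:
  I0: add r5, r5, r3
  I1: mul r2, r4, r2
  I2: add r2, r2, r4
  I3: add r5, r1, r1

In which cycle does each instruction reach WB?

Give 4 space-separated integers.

Answer: 5 6 9 10

Derivation:
I0 add r5 <- r5,r3: IF@1 ID@2 stall=0 (-) EX@3 MEM@4 WB@5
I1 mul r2 <- r4,r2: IF@2 ID@3 stall=0 (-) EX@4 MEM@5 WB@6
I2 add r2 <- r2,r4: IF@3 ID@4 stall=2 (RAW on I1.r2 (WB@6)) EX@7 MEM@8 WB@9
I3 add r5 <- r1,r1: IF@4 ID@7 stall=0 (-) EX@8 MEM@9 WB@10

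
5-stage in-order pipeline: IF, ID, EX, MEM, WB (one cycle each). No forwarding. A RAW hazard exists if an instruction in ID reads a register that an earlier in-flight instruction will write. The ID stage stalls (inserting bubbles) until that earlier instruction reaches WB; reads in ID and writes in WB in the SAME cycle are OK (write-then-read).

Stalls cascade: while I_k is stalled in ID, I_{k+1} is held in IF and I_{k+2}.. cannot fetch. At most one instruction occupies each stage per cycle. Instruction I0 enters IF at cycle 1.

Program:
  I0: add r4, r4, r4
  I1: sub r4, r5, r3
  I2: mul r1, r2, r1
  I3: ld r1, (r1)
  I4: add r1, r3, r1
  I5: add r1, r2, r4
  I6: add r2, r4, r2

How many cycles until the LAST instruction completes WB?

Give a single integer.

Answer: 15

Derivation:
I0 add r4 <- r4,r4: IF@1 ID@2 stall=0 (-) EX@3 MEM@4 WB@5
I1 sub r4 <- r5,r3: IF@2 ID@3 stall=0 (-) EX@4 MEM@5 WB@6
I2 mul r1 <- r2,r1: IF@3 ID@4 stall=0 (-) EX@5 MEM@6 WB@7
I3 ld r1 <- r1: IF@4 ID@5 stall=2 (RAW on I2.r1 (WB@7)) EX@8 MEM@9 WB@10
I4 add r1 <- r3,r1: IF@5 ID@8 stall=2 (RAW on I3.r1 (WB@10)) EX@11 MEM@12 WB@13
I5 add r1 <- r2,r4: IF@8 ID@11 stall=0 (-) EX@12 MEM@13 WB@14
I6 add r2 <- r4,r2: IF@11 ID@12 stall=0 (-) EX@13 MEM@14 WB@15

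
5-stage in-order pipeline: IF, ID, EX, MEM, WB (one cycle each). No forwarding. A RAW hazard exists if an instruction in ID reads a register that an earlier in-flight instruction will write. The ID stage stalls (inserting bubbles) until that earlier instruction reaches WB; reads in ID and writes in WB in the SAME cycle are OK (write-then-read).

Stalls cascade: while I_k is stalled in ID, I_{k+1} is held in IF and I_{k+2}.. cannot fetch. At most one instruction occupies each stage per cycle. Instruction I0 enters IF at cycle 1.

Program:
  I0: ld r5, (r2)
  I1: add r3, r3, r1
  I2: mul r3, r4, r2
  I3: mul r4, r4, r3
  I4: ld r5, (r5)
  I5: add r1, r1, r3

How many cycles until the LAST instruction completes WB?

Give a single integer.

I0 ld r5 <- r2: IF@1 ID@2 stall=0 (-) EX@3 MEM@4 WB@5
I1 add r3 <- r3,r1: IF@2 ID@3 stall=0 (-) EX@4 MEM@5 WB@6
I2 mul r3 <- r4,r2: IF@3 ID@4 stall=0 (-) EX@5 MEM@6 WB@7
I3 mul r4 <- r4,r3: IF@4 ID@5 stall=2 (RAW on I2.r3 (WB@7)) EX@8 MEM@9 WB@10
I4 ld r5 <- r5: IF@5 ID@8 stall=0 (-) EX@9 MEM@10 WB@11
I5 add r1 <- r1,r3: IF@8 ID@9 stall=0 (-) EX@10 MEM@11 WB@12

Answer: 12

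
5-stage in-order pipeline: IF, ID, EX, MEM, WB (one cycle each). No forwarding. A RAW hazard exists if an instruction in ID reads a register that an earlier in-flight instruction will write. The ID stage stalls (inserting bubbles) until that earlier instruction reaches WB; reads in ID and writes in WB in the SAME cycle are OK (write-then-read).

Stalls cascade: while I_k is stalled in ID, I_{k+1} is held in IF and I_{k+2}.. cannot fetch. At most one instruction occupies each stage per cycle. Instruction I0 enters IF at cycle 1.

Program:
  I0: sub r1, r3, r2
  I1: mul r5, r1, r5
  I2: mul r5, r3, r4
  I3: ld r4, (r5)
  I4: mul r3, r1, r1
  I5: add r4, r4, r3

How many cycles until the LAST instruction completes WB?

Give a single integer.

Answer: 16

Derivation:
I0 sub r1 <- r3,r2: IF@1 ID@2 stall=0 (-) EX@3 MEM@4 WB@5
I1 mul r5 <- r1,r5: IF@2 ID@3 stall=2 (RAW on I0.r1 (WB@5)) EX@6 MEM@7 WB@8
I2 mul r5 <- r3,r4: IF@3 ID@6 stall=0 (-) EX@7 MEM@8 WB@9
I3 ld r4 <- r5: IF@6 ID@7 stall=2 (RAW on I2.r5 (WB@9)) EX@10 MEM@11 WB@12
I4 mul r3 <- r1,r1: IF@7 ID@10 stall=0 (-) EX@11 MEM@12 WB@13
I5 add r4 <- r4,r3: IF@10 ID@11 stall=2 (RAW on I4.r3 (WB@13)) EX@14 MEM@15 WB@16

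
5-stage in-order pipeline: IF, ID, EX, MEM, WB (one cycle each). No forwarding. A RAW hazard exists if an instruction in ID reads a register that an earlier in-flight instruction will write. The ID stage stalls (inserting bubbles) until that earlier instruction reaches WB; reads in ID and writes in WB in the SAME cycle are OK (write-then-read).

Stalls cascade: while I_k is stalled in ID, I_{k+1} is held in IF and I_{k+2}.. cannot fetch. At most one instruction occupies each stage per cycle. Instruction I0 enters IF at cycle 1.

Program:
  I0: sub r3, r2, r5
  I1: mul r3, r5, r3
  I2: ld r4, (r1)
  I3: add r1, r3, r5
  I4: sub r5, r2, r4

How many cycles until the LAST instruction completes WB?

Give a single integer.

I0 sub r3 <- r2,r5: IF@1 ID@2 stall=0 (-) EX@3 MEM@4 WB@5
I1 mul r3 <- r5,r3: IF@2 ID@3 stall=2 (RAW on I0.r3 (WB@5)) EX@6 MEM@7 WB@8
I2 ld r4 <- r1: IF@3 ID@6 stall=0 (-) EX@7 MEM@8 WB@9
I3 add r1 <- r3,r5: IF@6 ID@7 stall=1 (RAW on I1.r3 (WB@8)) EX@9 MEM@10 WB@11
I4 sub r5 <- r2,r4: IF@7 ID@9 stall=0 (-) EX@10 MEM@11 WB@12

Answer: 12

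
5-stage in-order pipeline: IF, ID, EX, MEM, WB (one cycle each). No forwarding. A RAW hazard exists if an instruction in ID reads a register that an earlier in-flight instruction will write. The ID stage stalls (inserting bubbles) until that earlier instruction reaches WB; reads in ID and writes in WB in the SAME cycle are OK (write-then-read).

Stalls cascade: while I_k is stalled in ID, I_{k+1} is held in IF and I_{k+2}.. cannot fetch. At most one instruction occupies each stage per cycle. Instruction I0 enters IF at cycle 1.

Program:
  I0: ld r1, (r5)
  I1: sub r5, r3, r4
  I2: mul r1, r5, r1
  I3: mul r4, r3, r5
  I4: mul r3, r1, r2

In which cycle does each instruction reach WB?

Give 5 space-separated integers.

I0 ld r1 <- r5: IF@1 ID@2 stall=0 (-) EX@3 MEM@4 WB@5
I1 sub r5 <- r3,r4: IF@2 ID@3 stall=0 (-) EX@4 MEM@5 WB@6
I2 mul r1 <- r5,r1: IF@3 ID@4 stall=2 (RAW on I1.r5 (WB@6)) EX@7 MEM@8 WB@9
I3 mul r4 <- r3,r5: IF@4 ID@7 stall=0 (-) EX@8 MEM@9 WB@10
I4 mul r3 <- r1,r2: IF@7 ID@8 stall=1 (RAW on I2.r1 (WB@9)) EX@10 MEM@11 WB@12

Answer: 5 6 9 10 12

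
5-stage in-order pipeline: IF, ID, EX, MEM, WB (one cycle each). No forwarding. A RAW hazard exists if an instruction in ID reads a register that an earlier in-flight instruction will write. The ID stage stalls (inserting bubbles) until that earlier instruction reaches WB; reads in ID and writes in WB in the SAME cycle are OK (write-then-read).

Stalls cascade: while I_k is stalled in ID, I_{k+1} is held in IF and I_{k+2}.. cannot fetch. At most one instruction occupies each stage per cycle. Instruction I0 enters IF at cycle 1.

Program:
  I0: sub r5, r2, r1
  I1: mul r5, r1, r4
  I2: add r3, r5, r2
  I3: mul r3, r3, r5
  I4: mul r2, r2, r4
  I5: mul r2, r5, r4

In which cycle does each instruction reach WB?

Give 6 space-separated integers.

I0 sub r5 <- r2,r1: IF@1 ID@2 stall=0 (-) EX@3 MEM@4 WB@5
I1 mul r5 <- r1,r4: IF@2 ID@3 stall=0 (-) EX@4 MEM@5 WB@6
I2 add r3 <- r5,r2: IF@3 ID@4 stall=2 (RAW on I1.r5 (WB@6)) EX@7 MEM@8 WB@9
I3 mul r3 <- r3,r5: IF@4 ID@7 stall=2 (RAW on I2.r3 (WB@9)) EX@10 MEM@11 WB@12
I4 mul r2 <- r2,r4: IF@7 ID@10 stall=0 (-) EX@11 MEM@12 WB@13
I5 mul r2 <- r5,r4: IF@10 ID@11 stall=0 (-) EX@12 MEM@13 WB@14

Answer: 5 6 9 12 13 14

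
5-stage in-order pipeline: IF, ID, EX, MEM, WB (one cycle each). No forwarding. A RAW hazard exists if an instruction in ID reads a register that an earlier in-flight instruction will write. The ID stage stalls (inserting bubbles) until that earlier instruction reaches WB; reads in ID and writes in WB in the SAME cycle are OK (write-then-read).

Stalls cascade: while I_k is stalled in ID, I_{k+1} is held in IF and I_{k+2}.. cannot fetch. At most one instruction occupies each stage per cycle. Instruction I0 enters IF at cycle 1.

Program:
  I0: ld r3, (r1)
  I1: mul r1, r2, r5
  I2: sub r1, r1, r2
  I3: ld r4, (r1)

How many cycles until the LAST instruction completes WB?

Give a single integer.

Answer: 12

Derivation:
I0 ld r3 <- r1: IF@1 ID@2 stall=0 (-) EX@3 MEM@4 WB@5
I1 mul r1 <- r2,r5: IF@2 ID@3 stall=0 (-) EX@4 MEM@5 WB@6
I2 sub r1 <- r1,r2: IF@3 ID@4 stall=2 (RAW on I1.r1 (WB@6)) EX@7 MEM@8 WB@9
I3 ld r4 <- r1: IF@4 ID@7 stall=2 (RAW on I2.r1 (WB@9)) EX@10 MEM@11 WB@12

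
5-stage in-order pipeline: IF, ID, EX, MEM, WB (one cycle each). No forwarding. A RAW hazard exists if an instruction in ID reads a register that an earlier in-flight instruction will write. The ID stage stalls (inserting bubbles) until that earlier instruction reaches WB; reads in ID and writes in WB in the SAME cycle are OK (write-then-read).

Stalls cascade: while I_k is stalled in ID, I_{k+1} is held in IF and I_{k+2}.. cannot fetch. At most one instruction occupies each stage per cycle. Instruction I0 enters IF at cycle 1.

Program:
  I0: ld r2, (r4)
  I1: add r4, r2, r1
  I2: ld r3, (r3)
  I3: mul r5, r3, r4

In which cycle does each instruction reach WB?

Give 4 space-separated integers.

I0 ld r2 <- r4: IF@1 ID@2 stall=0 (-) EX@3 MEM@4 WB@5
I1 add r4 <- r2,r1: IF@2 ID@3 stall=2 (RAW on I0.r2 (WB@5)) EX@6 MEM@7 WB@8
I2 ld r3 <- r3: IF@3 ID@6 stall=0 (-) EX@7 MEM@8 WB@9
I3 mul r5 <- r3,r4: IF@6 ID@7 stall=2 (RAW on I2.r3 (WB@9)) EX@10 MEM@11 WB@12

Answer: 5 8 9 12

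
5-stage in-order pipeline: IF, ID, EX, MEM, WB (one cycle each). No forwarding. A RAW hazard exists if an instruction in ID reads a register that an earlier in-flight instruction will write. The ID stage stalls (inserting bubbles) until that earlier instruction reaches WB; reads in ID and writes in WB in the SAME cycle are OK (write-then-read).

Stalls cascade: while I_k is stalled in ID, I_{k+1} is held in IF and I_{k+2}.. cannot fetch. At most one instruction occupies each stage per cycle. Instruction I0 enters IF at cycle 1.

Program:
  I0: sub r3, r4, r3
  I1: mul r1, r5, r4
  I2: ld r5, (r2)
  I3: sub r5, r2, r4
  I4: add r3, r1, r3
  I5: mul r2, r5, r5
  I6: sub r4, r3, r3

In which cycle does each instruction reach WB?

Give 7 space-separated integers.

Answer: 5 6 7 8 9 11 12

Derivation:
I0 sub r3 <- r4,r3: IF@1 ID@2 stall=0 (-) EX@3 MEM@4 WB@5
I1 mul r1 <- r5,r4: IF@2 ID@3 stall=0 (-) EX@4 MEM@5 WB@6
I2 ld r5 <- r2: IF@3 ID@4 stall=0 (-) EX@5 MEM@6 WB@7
I3 sub r5 <- r2,r4: IF@4 ID@5 stall=0 (-) EX@6 MEM@7 WB@8
I4 add r3 <- r1,r3: IF@5 ID@6 stall=0 (-) EX@7 MEM@8 WB@9
I5 mul r2 <- r5,r5: IF@6 ID@7 stall=1 (RAW on I3.r5 (WB@8)) EX@9 MEM@10 WB@11
I6 sub r4 <- r3,r3: IF@7 ID@9 stall=0 (-) EX@10 MEM@11 WB@12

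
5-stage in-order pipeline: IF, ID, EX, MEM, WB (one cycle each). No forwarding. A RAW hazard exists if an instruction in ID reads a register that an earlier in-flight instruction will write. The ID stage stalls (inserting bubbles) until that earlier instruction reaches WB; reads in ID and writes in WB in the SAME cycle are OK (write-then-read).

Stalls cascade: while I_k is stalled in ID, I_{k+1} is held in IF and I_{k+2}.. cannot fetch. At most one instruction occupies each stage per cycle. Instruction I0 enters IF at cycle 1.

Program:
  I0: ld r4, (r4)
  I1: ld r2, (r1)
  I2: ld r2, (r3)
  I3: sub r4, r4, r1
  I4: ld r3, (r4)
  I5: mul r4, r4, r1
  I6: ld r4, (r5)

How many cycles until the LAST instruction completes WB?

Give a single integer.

Answer: 13

Derivation:
I0 ld r4 <- r4: IF@1 ID@2 stall=0 (-) EX@3 MEM@4 WB@5
I1 ld r2 <- r1: IF@2 ID@3 stall=0 (-) EX@4 MEM@5 WB@6
I2 ld r2 <- r3: IF@3 ID@4 stall=0 (-) EX@5 MEM@6 WB@7
I3 sub r4 <- r4,r1: IF@4 ID@5 stall=0 (-) EX@6 MEM@7 WB@8
I4 ld r3 <- r4: IF@5 ID@6 stall=2 (RAW on I3.r4 (WB@8)) EX@9 MEM@10 WB@11
I5 mul r4 <- r4,r1: IF@6 ID@9 stall=0 (-) EX@10 MEM@11 WB@12
I6 ld r4 <- r5: IF@9 ID@10 stall=0 (-) EX@11 MEM@12 WB@13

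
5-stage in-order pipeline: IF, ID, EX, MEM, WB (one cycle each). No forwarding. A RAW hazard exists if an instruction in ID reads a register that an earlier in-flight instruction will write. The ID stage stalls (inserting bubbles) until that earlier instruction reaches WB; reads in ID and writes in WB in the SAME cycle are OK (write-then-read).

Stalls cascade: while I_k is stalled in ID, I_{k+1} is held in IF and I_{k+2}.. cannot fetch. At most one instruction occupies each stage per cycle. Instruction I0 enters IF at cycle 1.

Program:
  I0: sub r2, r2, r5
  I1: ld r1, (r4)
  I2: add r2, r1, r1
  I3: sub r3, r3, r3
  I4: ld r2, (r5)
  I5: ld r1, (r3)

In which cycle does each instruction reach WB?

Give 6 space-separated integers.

Answer: 5 6 9 10 11 13

Derivation:
I0 sub r2 <- r2,r5: IF@1 ID@2 stall=0 (-) EX@3 MEM@4 WB@5
I1 ld r1 <- r4: IF@2 ID@3 stall=0 (-) EX@4 MEM@5 WB@6
I2 add r2 <- r1,r1: IF@3 ID@4 stall=2 (RAW on I1.r1 (WB@6)) EX@7 MEM@8 WB@9
I3 sub r3 <- r3,r3: IF@4 ID@7 stall=0 (-) EX@8 MEM@9 WB@10
I4 ld r2 <- r5: IF@7 ID@8 stall=0 (-) EX@9 MEM@10 WB@11
I5 ld r1 <- r3: IF@8 ID@9 stall=1 (RAW on I3.r3 (WB@10)) EX@11 MEM@12 WB@13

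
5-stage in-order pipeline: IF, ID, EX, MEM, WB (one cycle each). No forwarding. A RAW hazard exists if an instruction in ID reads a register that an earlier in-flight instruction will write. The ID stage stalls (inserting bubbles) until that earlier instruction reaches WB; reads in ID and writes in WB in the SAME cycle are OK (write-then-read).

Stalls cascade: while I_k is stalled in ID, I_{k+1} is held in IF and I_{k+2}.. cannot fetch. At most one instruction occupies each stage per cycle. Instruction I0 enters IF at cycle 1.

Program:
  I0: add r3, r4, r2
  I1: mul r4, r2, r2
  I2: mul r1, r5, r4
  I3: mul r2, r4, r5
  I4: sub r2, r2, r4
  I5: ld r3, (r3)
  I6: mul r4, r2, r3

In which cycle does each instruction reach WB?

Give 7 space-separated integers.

Answer: 5 6 9 10 13 14 17

Derivation:
I0 add r3 <- r4,r2: IF@1 ID@2 stall=0 (-) EX@3 MEM@4 WB@5
I1 mul r4 <- r2,r2: IF@2 ID@3 stall=0 (-) EX@4 MEM@5 WB@6
I2 mul r1 <- r5,r4: IF@3 ID@4 stall=2 (RAW on I1.r4 (WB@6)) EX@7 MEM@8 WB@9
I3 mul r2 <- r4,r5: IF@4 ID@7 stall=0 (-) EX@8 MEM@9 WB@10
I4 sub r2 <- r2,r4: IF@7 ID@8 stall=2 (RAW on I3.r2 (WB@10)) EX@11 MEM@12 WB@13
I5 ld r3 <- r3: IF@8 ID@11 stall=0 (-) EX@12 MEM@13 WB@14
I6 mul r4 <- r2,r3: IF@11 ID@12 stall=2 (RAW on I5.r3 (WB@14)) EX@15 MEM@16 WB@17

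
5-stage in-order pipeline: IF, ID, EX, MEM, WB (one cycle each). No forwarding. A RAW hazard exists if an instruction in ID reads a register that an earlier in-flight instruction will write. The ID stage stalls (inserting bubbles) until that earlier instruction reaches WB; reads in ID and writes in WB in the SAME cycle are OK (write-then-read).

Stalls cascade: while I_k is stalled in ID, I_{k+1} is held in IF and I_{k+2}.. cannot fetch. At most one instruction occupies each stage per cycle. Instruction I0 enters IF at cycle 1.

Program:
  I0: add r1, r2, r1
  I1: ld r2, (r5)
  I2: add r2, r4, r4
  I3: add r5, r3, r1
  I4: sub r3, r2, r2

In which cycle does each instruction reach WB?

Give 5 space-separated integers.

Answer: 5 6 7 8 10

Derivation:
I0 add r1 <- r2,r1: IF@1 ID@2 stall=0 (-) EX@3 MEM@4 WB@5
I1 ld r2 <- r5: IF@2 ID@3 stall=0 (-) EX@4 MEM@5 WB@6
I2 add r2 <- r4,r4: IF@3 ID@4 stall=0 (-) EX@5 MEM@6 WB@7
I3 add r5 <- r3,r1: IF@4 ID@5 stall=0 (-) EX@6 MEM@7 WB@8
I4 sub r3 <- r2,r2: IF@5 ID@6 stall=1 (RAW on I2.r2 (WB@7)) EX@8 MEM@9 WB@10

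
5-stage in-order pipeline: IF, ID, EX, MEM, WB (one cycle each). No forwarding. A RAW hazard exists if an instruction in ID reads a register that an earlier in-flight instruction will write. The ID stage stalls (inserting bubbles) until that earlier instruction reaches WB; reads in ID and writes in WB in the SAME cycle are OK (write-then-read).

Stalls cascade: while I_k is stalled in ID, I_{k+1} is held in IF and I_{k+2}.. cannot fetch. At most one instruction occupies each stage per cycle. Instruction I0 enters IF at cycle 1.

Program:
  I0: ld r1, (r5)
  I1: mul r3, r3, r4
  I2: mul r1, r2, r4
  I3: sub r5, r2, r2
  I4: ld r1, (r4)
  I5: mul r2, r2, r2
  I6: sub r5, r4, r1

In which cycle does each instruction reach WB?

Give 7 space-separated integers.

Answer: 5 6 7 8 9 10 12

Derivation:
I0 ld r1 <- r5: IF@1 ID@2 stall=0 (-) EX@3 MEM@4 WB@5
I1 mul r3 <- r3,r4: IF@2 ID@3 stall=0 (-) EX@4 MEM@5 WB@6
I2 mul r1 <- r2,r4: IF@3 ID@4 stall=0 (-) EX@5 MEM@6 WB@7
I3 sub r5 <- r2,r2: IF@4 ID@5 stall=0 (-) EX@6 MEM@7 WB@8
I4 ld r1 <- r4: IF@5 ID@6 stall=0 (-) EX@7 MEM@8 WB@9
I5 mul r2 <- r2,r2: IF@6 ID@7 stall=0 (-) EX@8 MEM@9 WB@10
I6 sub r5 <- r4,r1: IF@7 ID@8 stall=1 (RAW on I4.r1 (WB@9)) EX@10 MEM@11 WB@12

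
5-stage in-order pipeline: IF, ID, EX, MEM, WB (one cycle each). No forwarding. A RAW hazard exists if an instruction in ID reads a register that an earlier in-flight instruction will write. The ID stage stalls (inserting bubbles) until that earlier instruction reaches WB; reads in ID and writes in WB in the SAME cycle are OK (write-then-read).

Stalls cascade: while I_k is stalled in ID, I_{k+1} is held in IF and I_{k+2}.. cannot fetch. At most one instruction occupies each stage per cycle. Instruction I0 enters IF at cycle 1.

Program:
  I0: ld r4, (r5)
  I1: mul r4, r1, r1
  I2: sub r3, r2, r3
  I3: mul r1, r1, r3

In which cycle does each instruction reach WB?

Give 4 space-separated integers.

I0 ld r4 <- r5: IF@1 ID@2 stall=0 (-) EX@3 MEM@4 WB@5
I1 mul r4 <- r1,r1: IF@2 ID@3 stall=0 (-) EX@4 MEM@5 WB@6
I2 sub r3 <- r2,r3: IF@3 ID@4 stall=0 (-) EX@5 MEM@6 WB@7
I3 mul r1 <- r1,r3: IF@4 ID@5 stall=2 (RAW on I2.r3 (WB@7)) EX@8 MEM@9 WB@10

Answer: 5 6 7 10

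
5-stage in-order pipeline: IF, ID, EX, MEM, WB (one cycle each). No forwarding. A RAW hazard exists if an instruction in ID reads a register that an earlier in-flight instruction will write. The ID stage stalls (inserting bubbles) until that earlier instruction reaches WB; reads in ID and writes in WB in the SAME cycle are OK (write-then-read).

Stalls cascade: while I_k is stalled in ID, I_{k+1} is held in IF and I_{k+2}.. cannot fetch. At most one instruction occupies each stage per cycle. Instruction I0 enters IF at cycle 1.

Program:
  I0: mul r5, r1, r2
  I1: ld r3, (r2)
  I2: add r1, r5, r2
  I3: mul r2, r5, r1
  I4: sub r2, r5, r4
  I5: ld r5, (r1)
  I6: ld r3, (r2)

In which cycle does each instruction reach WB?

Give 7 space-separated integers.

I0 mul r5 <- r1,r2: IF@1 ID@2 stall=0 (-) EX@3 MEM@4 WB@5
I1 ld r3 <- r2: IF@2 ID@3 stall=0 (-) EX@4 MEM@5 WB@6
I2 add r1 <- r5,r2: IF@3 ID@4 stall=1 (RAW on I0.r5 (WB@5)) EX@6 MEM@7 WB@8
I3 mul r2 <- r5,r1: IF@4 ID@6 stall=2 (RAW on I2.r1 (WB@8)) EX@9 MEM@10 WB@11
I4 sub r2 <- r5,r4: IF@6 ID@9 stall=0 (-) EX@10 MEM@11 WB@12
I5 ld r5 <- r1: IF@9 ID@10 stall=0 (-) EX@11 MEM@12 WB@13
I6 ld r3 <- r2: IF@10 ID@11 stall=1 (RAW on I4.r2 (WB@12)) EX@13 MEM@14 WB@15

Answer: 5 6 8 11 12 13 15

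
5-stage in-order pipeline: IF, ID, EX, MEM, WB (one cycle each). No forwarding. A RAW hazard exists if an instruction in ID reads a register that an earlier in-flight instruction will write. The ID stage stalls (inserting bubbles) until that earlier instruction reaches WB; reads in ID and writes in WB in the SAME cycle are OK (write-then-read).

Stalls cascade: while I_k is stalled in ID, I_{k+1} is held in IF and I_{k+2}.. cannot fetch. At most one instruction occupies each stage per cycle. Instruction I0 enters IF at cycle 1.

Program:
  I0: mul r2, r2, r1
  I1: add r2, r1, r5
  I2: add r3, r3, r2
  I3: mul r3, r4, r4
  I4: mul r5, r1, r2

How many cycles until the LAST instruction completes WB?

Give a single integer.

Answer: 11

Derivation:
I0 mul r2 <- r2,r1: IF@1 ID@2 stall=0 (-) EX@3 MEM@4 WB@5
I1 add r2 <- r1,r5: IF@2 ID@3 stall=0 (-) EX@4 MEM@5 WB@6
I2 add r3 <- r3,r2: IF@3 ID@4 stall=2 (RAW on I1.r2 (WB@6)) EX@7 MEM@8 WB@9
I3 mul r3 <- r4,r4: IF@4 ID@7 stall=0 (-) EX@8 MEM@9 WB@10
I4 mul r5 <- r1,r2: IF@7 ID@8 stall=0 (-) EX@9 MEM@10 WB@11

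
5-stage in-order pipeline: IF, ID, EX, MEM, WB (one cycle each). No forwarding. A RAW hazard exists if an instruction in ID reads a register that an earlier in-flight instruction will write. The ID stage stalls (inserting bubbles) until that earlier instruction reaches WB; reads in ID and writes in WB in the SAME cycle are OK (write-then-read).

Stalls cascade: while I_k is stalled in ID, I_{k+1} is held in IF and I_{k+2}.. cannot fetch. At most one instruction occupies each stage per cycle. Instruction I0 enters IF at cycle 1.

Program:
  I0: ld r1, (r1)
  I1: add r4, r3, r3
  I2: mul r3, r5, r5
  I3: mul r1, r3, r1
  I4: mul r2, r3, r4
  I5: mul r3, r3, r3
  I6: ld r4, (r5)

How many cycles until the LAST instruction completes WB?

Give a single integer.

Answer: 13

Derivation:
I0 ld r1 <- r1: IF@1 ID@2 stall=0 (-) EX@3 MEM@4 WB@5
I1 add r4 <- r3,r3: IF@2 ID@3 stall=0 (-) EX@4 MEM@5 WB@6
I2 mul r3 <- r5,r5: IF@3 ID@4 stall=0 (-) EX@5 MEM@6 WB@7
I3 mul r1 <- r3,r1: IF@4 ID@5 stall=2 (RAW on I2.r3 (WB@7)) EX@8 MEM@9 WB@10
I4 mul r2 <- r3,r4: IF@5 ID@8 stall=0 (-) EX@9 MEM@10 WB@11
I5 mul r3 <- r3,r3: IF@8 ID@9 stall=0 (-) EX@10 MEM@11 WB@12
I6 ld r4 <- r5: IF@9 ID@10 stall=0 (-) EX@11 MEM@12 WB@13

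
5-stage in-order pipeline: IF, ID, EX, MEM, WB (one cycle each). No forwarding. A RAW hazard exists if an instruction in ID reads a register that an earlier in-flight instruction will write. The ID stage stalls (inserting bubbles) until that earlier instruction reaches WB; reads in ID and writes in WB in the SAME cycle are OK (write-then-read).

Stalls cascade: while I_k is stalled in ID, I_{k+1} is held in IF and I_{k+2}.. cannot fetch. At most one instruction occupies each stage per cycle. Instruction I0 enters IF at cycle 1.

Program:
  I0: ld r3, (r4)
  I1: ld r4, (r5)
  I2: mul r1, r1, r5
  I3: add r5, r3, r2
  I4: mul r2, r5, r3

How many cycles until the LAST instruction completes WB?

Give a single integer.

Answer: 11

Derivation:
I0 ld r3 <- r4: IF@1 ID@2 stall=0 (-) EX@3 MEM@4 WB@5
I1 ld r4 <- r5: IF@2 ID@3 stall=0 (-) EX@4 MEM@5 WB@6
I2 mul r1 <- r1,r5: IF@3 ID@4 stall=0 (-) EX@5 MEM@6 WB@7
I3 add r5 <- r3,r2: IF@4 ID@5 stall=0 (-) EX@6 MEM@7 WB@8
I4 mul r2 <- r5,r3: IF@5 ID@6 stall=2 (RAW on I3.r5 (WB@8)) EX@9 MEM@10 WB@11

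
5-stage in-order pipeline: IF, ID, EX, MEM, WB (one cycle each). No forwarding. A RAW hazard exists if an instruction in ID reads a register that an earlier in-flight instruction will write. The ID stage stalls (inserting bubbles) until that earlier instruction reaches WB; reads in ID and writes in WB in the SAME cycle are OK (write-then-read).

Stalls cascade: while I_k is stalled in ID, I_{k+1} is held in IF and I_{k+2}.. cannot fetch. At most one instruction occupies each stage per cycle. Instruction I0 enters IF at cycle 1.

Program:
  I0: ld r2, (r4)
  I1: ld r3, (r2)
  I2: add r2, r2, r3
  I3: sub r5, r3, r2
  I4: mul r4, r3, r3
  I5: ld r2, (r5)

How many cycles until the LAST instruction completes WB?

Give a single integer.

Answer: 17

Derivation:
I0 ld r2 <- r4: IF@1 ID@2 stall=0 (-) EX@3 MEM@4 WB@5
I1 ld r3 <- r2: IF@2 ID@3 stall=2 (RAW on I0.r2 (WB@5)) EX@6 MEM@7 WB@8
I2 add r2 <- r2,r3: IF@3 ID@6 stall=2 (RAW on I1.r3 (WB@8)) EX@9 MEM@10 WB@11
I3 sub r5 <- r3,r2: IF@6 ID@9 stall=2 (RAW on I2.r2 (WB@11)) EX@12 MEM@13 WB@14
I4 mul r4 <- r3,r3: IF@9 ID@12 stall=0 (-) EX@13 MEM@14 WB@15
I5 ld r2 <- r5: IF@12 ID@13 stall=1 (RAW on I3.r5 (WB@14)) EX@15 MEM@16 WB@17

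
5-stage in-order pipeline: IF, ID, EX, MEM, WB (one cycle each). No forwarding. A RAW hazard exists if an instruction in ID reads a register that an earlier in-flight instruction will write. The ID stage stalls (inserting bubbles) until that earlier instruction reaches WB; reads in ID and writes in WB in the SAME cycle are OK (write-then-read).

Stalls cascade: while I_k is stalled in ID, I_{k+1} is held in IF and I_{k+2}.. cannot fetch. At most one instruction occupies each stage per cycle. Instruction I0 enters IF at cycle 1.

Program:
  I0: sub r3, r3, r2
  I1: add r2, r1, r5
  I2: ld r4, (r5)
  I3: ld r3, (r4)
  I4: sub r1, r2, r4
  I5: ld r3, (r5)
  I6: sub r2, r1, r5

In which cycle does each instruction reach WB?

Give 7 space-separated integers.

I0 sub r3 <- r3,r2: IF@1 ID@2 stall=0 (-) EX@3 MEM@4 WB@5
I1 add r2 <- r1,r5: IF@2 ID@3 stall=0 (-) EX@4 MEM@5 WB@6
I2 ld r4 <- r5: IF@3 ID@4 stall=0 (-) EX@5 MEM@6 WB@7
I3 ld r3 <- r4: IF@4 ID@5 stall=2 (RAW on I2.r4 (WB@7)) EX@8 MEM@9 WB@10
I4 sub r1 <- r2,r4: IF@5 ID@8 stall=0 (-) EX@9 MEM@10 WB@11
I5 ld r3 <- r5: IF@8 ID@9 stall=0 (-) EX@10 MEM@11 WB@12
I6 sub r2 <- r1,r5: IF@9 ID@10 stall=1 (RAW on I4.r1 (WB@11)) EX@12 MEM@13 WB@14

Answer: 5 6 7 10 11 12 14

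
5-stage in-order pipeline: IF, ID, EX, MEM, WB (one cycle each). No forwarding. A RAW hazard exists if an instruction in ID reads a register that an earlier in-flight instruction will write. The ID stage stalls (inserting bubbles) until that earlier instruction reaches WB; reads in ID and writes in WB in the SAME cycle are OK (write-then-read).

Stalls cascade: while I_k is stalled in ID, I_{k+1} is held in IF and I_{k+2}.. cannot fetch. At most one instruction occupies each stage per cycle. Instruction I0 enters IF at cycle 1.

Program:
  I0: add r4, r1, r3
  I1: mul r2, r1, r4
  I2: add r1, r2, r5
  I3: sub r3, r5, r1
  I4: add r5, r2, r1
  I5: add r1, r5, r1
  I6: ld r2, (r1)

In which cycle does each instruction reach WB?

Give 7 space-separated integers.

Answer: 5 8 11 14 15 18 21

Derivation:
I0 add r4 <- r1,r3: IF@1 ID@2 stall=0 (-) EX@3 MEM@4 WB@5
I1 mul r2 <- r1,r4: IF@2 ID@3 stall=2 (RAW on I0.r4 (WB@5)) EX@6 MEM@7 WB@8
I2 add r1 <- r2,r5: IF@3 ID@6 stall=2 (RAW on I1.r2 (WB@8)) EX@9 MEM@10 WB@11
I3 sub r3 <- r5,r1: IF@6 ID@9 stall=2 (RAW on I2.r1 (WB@11)) EX@12 MEM@13 WB@14
I4 add r5 <- r2,r1: IF@9 ID@12 stall=0 (-) EX@13 MEM@14 WB@15
I5 add r1 <- r5,r1: IF@12 ID@13 stall=2 (RAW on I4.r5 (WB@15)) EX@16 MEM@17 WB@18
I6 ld r2 <- r1: IF@13 ID@16 stall=2 (RAW on I5.r1 (WB@18)) EX@19 MEM@20 WB@21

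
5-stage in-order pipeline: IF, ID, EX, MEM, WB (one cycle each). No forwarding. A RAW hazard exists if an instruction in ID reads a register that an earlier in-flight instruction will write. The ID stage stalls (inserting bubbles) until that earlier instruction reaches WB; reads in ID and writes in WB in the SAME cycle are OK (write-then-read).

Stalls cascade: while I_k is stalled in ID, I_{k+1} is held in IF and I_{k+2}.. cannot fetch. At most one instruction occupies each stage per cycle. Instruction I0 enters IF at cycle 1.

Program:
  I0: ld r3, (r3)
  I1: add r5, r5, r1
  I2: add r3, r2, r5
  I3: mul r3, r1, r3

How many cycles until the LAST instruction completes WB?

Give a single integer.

Answer: 12

Derivation:
I0 ld r3 <- r3: IF@1 ID@2 stall=0 (-) EX@3 MEM@4 WB@5
I1 add r5 <- r5,r1: IF@2 ID@3 stall=0 (-) EX@4 MEM@5 WB@6
I2 add r3 <- r2,r5: IF@3 ID@4 stall=2 (RAW on I1.r5 (WB@6)) EX@7 MEM@8 WB@9
I3 mul r3 <- r1,r3: IF@4 ID@7 stall=2 (RAW on I2.r3 (WB@9)) EX@10 MEM@11 WB@12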